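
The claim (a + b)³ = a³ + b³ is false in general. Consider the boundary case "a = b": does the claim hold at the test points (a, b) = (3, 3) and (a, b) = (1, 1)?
At (3, 3): LHS = 216 ≠ RHS = 54
At (1, 1): LHS = 8 ≠ RHS = 2

Answer: No, fails at both test points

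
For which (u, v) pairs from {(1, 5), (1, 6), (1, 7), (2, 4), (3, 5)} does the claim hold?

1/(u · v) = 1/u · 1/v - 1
None

Testing each pair:
(1, 5): LHS = 1/5, RHS = -4/5 → fails
(1, 6): LHS = 1/6, RHS = -5/6 → fails
(1, 7): LHS = 1/7, RHS = -6/7 → fails
(2, 4): LHS = 1/8, RHS = -7/8 → fails
(3, 5): LHS = 1/15, RHS = -14/15 → fails

No pair satisfies the claim.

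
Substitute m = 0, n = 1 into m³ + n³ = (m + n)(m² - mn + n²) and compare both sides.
LHS = 0³ + 1³ = 1
RHS = (0 + 1)(0² - 0·1 + 1²) = 1

LHS = RHS: the two sides agree.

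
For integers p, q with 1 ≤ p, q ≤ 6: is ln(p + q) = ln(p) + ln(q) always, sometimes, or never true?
Sometimes true

It holds at (p, q) = (2, 2) (both sides equal ln(4) ≈ 1.386), but fails at (p, q) = (2, 1) (LHS = ln(3) ≈ 1.099, RHS = ln(2) ≈ 0.6931).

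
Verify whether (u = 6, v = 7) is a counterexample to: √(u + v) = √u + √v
Yes

Substituting u = 6, v = 7:
LHS = √(6 + 7) = √(13) ≈ 3.606
RHS = √6 + √7 = √(6) + √(7) ≈ 5.095

Since LHS ≠ RHS, this pair disproves the claim.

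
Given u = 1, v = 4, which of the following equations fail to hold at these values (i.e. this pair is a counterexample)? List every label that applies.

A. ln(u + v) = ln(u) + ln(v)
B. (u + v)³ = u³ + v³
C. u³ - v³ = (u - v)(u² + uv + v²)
Evaluating each claim at the given values:
A. LHS = ln(5) ≈ 1.609, RHS = ln(4) ≈ 1.386 → fails here (LHS ≠ RHS)
B. LHS = 125, RHS = 65 → fails here (LHS ≠ RHS)
C. LHS = -63, RHS = -63 → holds here (LHS = RHS)

Answer: A, B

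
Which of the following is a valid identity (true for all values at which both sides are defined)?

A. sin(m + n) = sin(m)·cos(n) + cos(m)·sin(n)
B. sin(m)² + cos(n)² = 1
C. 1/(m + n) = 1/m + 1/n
A: holds — e.g. at (3, 7), both sides equal sin(10) ≈ -0.544.
B: fails at (6, 7) — LHS = sin(6)² + cos(7)² ≈ 0.6464, RHS = 1.
C: fails at (2, 7) — LHS = 1/9, RHS = 9/14.

Answer: A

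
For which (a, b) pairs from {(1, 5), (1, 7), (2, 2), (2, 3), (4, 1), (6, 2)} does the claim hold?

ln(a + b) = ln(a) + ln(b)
Testing each pair:
(1, 5): LHS = ln(6) ≈ 1.792, RHS = ln(5) ≈ 1.609 → fails
(1, 7): LHS = ln(8) ≈ 2.079, RHS = ln(7) ≈ 1.946 → fails
(2, 2): LHS = ln(4) ≈ 1.386, RHS = 2·ln(2) ≈ 1.386 → holds
(2, 3): LHS = ln(5) ≈ 1.609, RHS = ln(2) + ln(3) ≈ 1.792 → fails
(4, 1): LHS = ln(5) ≈ 1.609, RHS = ln(4) ≈ 1.386 → fails
(6, 2): LHS = ln(8) ≈ 2.079, RHS = ln(2) + ln(6) ≈ 2.485 → fails

1 of 6 pairs satisfies the claim.

Answer: (2, 2)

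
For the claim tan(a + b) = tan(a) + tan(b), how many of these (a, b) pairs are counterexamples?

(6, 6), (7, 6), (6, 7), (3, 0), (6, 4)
4

Testing each pair:
(6, 6): LHS = tan(12) ≈ -0.6359, RHS = 2·tan(6) ≈ -0.582 → counterexample
(7, 6): LHS = tan(13) ≈ 0.463, RHS = tan(6) + tan(7) ≈ 0.5804 → counterexample
(6, 7): LHS = tan(13) ≈ 0.463, RHS = tan(6) + tan(7) ≈ 0.5804 → counterexample
(3, 0): LHS = tan(3) ≈ -0.1425, RHS = tan(3) ≈ -0.1425 → satisfies claim
(6, 4): LHS = tan(10) ≈ 0.6484, RHS = tan(6) + tan(4) ≈ 0.8668 → counterexample

That makes 4 counterexamples.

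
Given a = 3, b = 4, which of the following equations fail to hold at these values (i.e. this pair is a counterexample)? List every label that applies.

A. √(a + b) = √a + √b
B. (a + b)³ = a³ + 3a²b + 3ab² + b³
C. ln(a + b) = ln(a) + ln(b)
Evaluating each claim at the given values:
A. LHS = √(7) ≈ 2.646, RHS = √(3) + 2 ≈ 3.732 → fails here (LHS ≠ RHS)
B. LHS = 343, RHS = 343 → holds here (LHS = RHS)
C. LHS = ln(7) ≈ 1.946, RHS = ln(3) + ln(4) ≈ 2.485 → fails here (LHS ≠ RHS)

Answer: A, C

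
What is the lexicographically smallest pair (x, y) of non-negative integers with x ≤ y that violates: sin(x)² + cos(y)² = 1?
At (0, 0): both sides equal 1, so it holds there.

Substituting (0, 1) into the claim:
LHS = sin(0)² + cos(1)² = cos(1)² ≈ 0.2919
RHS = 1

Since LHS ≠ RHS, this pair disproves the claim, and no lexicographically smaller pair (x ≤ y, non-negative integers) does.

For instance (4, 6) is also a counterexample (LHS = sin(4)² + cos(6)² ≈ 1.495, RHS = 1), but it's lexicographically larger.

Answer: (x, y) = (0, 1)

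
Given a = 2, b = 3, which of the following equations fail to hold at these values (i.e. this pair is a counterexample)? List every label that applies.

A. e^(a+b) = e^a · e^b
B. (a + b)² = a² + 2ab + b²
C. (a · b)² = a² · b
Evaluating each claim at the given values:
A. LHS = e^5 ≈ 148.4, RHS = e^5 ≈ 148.4 → holds here (LHS = RHS)
B. LHS = 25, RHS = 25 → holds here (LHS = RHS)
C. LHS = 36, RHS = 12 → fails here (LHS ≠ RHS)

Answer: C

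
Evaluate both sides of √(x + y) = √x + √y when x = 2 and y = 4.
LHS = √(2 + 4) = √(6) ≈ 2.449
RHS = √2 + √4 = √(2) + 2 ≈ 3.414

LHS ≠ RHS (they differ by about 0.9647), so the equation does not hold here.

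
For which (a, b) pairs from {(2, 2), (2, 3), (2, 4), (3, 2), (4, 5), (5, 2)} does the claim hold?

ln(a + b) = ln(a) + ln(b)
(2, 2)

Testing each pair:
(2, 2): LHS = ln(4) ≈ 1.386, RHS = 2·ln(2) ≈ 1.386 → holds
(2, 3): LHS = ln(5) ≈ 1.609, RHS = ln(2) + ln(3) ≈ 1.792 → fails
(2, 4): LHS = ln(6) ≈ 1.792, RHS = ln(2) + ln(4) ≈ 2.079 → fails
(3, 2): LHS = ln(5) ≈ 1.609, RHS = ln(2) + ln(3) ≈ 1.792 → fails
(4, 5): LHS = ln(9) ≈ 2.197, RHS = ln(4) + ln(5) ≈ 2.996 → fails
(5, 2): LHS = ln(7) ≈ 1.946, RHS = ln(2) + ln(5) ≈ 2.303 → fails

1 of 6 pairs satisfies the claim.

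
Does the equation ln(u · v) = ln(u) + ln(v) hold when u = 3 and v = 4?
Holds

Substituting u = 3, v = 4:

LHS = ln(3 · 4) = ln(12) ≈ 2.485
RHS = ln(3) + ln(4) ≈ 2.485

LHS = RHS, so the equation holds at this point.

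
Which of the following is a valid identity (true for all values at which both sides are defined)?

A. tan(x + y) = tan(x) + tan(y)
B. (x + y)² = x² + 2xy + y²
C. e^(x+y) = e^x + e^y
A: fails at (3, 5) — LHS = tan(8) ≈ -6.8, RHS = tan(5) + tan(3) ≈ -3.523.
B: holds — e.g. at (1, 2), both sides equal 9.
C: fails at (2, 7) — LHS = e^9 ≈ 8103, RHS = e^2 + e^7 ≈ 1104.

Answer: B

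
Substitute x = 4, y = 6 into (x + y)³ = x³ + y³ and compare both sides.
LHS = (4 + 6)³ = 1000
RHS = 4³ + 6³ = 280

LHS ≠ RHS, so the equation does not hold here.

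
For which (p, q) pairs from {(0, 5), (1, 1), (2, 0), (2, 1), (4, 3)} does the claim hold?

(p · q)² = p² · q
Testing each pair:
(0, 5): LHS = 0, RHS = 0 → holds
(1, 1): LHS = 1, RHS = 1 → holds
(2, 0): LHS = 0, RHS = 0 → holds
(2, 1): LHS = 4, RHS = 4 → holds
(4, 3): LHS = 144, RHS = 48 → fails

4 of 5 pairs satisfy the claim.

Answer: (0, 5), (1, 1), (2, 0), (2, 1)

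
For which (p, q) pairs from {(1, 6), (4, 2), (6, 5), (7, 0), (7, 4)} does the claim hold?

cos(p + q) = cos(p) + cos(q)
Testing each pair:
(1, 6): LHS = cos(7) ≈ 0.7539, RHS = cos(1) + cos(6) ≈ 1.5 → fails
(4, 2): LHS = cos(6) ≈ 0.9602, RHS = cos(4) + cos(2) ≈ -1.07 → fails
(6, 5): LHS = cos(11) ≈ 0.004426, RHS = cos(5) + cos(6) ≈ 1.244 → fails
(7, 0): LHS = cos(7) ≈ 0.7539, RHS = cos(7) + 1 ≈ 1.754 → fails
(7, 4): LHS = cos(11) ≈ 0.004426, RHS = cos(4) + cos(7) ≈ 0.1003 → fails

No pair satisfies the claim.

Answer: None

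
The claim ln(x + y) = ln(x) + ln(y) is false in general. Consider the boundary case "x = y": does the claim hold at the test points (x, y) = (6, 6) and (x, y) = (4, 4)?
No, fails at both test points

At (6, 6): LHS = ln(12) ≈ 2.485 ≠ RHS = 2·ln(6) ≈ 3.584
At (4, 4): LHS = ln(8) ≈ 2.079 ≠ RHS = 2·ln(4) ≈ 2.773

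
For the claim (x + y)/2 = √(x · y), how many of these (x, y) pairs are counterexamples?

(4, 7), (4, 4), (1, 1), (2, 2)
1

Testing each pair:
(4, 7): LHS = 11/2, RHS = 2·√(7) ≈ 5.292 → counterexample
(4, 4): LHS = 4, RHS = 4 → satisfies claim
(1, 1): LHS = 1, RHS = 1 → satisfies claim
(2, 2): LHS = 2, RHS = 2 → satisfies claim

That makes 1 counterexample.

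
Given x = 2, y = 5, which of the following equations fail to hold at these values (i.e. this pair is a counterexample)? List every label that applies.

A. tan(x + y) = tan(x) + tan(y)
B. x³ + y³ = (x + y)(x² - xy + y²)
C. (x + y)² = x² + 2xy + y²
Evaluating each claim at the given values:
A. LHS = tan(7) ≈ 0.8714, RHS = tan(5) + tan(2) ≈ -5.566 → fails here (LHS ≠ RHS)
B. LHS = 133, RHS = 133 → holds here (LHS = RHS)
C. LHS = 49, RHS = 49 → holds here (LHS = RHS)

Answer: A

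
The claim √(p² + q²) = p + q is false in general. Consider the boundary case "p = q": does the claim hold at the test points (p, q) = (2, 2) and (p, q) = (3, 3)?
No, fails at both test points

At (2, 2): LHS = 2·√(2) ≈ 2.828 ≠ RHS = 4
At (3, 3): LHS = 3·√(2) ≈ 4.243 ≠ RHS = 6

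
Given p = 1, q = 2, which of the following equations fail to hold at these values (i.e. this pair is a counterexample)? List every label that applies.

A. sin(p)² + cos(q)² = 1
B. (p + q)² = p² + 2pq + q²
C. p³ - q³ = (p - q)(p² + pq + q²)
Evaluating each claim at the given values:
A. LHS = cos(2)² + sin(1)² ≈ 0.8813, RHS = 1 → fails here (LHS ≠ RHS)
B. LHS = 9, RHS = 9 → holds here (LHS = RHS)
C. LHS = -7, RHS = -7 → holds here (LHS = RHS)

Answer: A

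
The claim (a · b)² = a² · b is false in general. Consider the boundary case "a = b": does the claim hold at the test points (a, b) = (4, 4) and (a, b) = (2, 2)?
At (4, 4): LHS = 256 ≠ RHS = 64
At (2, 2): LHS = 16 ≠ RHS = 8

Answer: No, fails at both test points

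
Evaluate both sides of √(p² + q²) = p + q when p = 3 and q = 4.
LHS = √(3² + 4²) = 5
RHS = 3 + 4 = 7

LHS ≠ RHS, so the equation does not hold here.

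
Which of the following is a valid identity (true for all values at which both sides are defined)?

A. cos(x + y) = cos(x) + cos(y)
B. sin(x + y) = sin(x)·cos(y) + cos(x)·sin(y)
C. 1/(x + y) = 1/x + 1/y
B

A: fails at (5, 8) — LHS = cos(13) ≈ 0.9074, RHS = cos(8) + cos(5) ≈ 0.1382.
B: holds — e.g. at (3, 4), both sides equal sin(7) ≈ 0.657.
C: fails at (1, 5) — LHS = 1/6, RHS = 6/5.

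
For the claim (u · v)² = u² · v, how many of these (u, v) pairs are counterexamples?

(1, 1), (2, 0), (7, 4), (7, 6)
Testing each pair:
(1, 1): LHS = 1, RHS = 1 → satisfies claim
(2, 0): LHS = 0, RHS = 0 → satisfies claim
(7, 4): LHS = 784, RHS = 196 → counterexample
(7, 6): LHS = 1764, RHS = 294 → counterexample

That makes 2 counterexamples.

Answer: 2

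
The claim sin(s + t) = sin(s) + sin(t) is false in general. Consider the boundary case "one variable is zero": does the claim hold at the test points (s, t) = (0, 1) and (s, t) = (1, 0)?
At (0, 1): LHS = sin(1) ≈ 0.8415, RHS = sin(1) ≈ 0.8415 → equal
At (1, 0): LHS = sin(1) ≈ 0.8415, RHS = sin(1) ≈ 0.8415 → equal

So the claim does hold at both of these boundary points, even though it is not an identity.

Answer: Yes, holds at both test points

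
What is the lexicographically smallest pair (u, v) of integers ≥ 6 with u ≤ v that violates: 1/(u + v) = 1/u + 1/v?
(u, v) = (6, 6)

Substituting (6, 6) into the claim:
LHS = 1/(6 + 6) = 1/12
RHS = 1/6 + 1/6 = 1/3

Since LHS ≠ RHS, this pair disproves the claim, and no lexicographically smaller pair (u ≤ v, integers ≥ 6) does.

For instance (6, 13) is also a counterexample (LHS = 1/19, RHS = 19/78), but it's lexicographically larger.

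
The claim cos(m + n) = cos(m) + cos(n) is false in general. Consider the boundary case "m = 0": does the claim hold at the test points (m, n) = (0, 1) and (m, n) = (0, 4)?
At (0, 1): LHS = cos(1) ≈ 0.5403 ≠ RHS = cos(1) + 1 ≈ 1.54
At (0, 4): LHS = cos(4) ≈ -0.6536 ≠ RHS = cos(4) + 1 ≈ 0.3464

Answer: No, fails at both test points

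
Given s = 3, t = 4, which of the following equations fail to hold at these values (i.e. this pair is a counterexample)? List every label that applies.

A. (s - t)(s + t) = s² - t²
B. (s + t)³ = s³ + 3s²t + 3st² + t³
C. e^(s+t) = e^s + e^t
Evaluating each claim at the given values:
A. LHS = -7, RHS = -7 → holds here (LHS = RHS)
B. LHS = 343, RHS = 343 → holds here (LHS = RHS)
C. LHS = e^7 ≈ 1097, RHS = e^3 + e^4 ≈ 74.68 → fails here (LHS ≠ RHS)

Answer: C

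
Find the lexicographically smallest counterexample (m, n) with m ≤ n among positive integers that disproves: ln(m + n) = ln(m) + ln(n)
Substituting (1, 1) into the claim:
LHS = ln(1 + 1) = ln(2) ≈ 0.6931
RHS = ln(1) + ln(1) = 0

Since LHS ≠ RHS, this pair disproves the claim, and no lexicographically smaller pair (m ≤ n, positive integers) does.

For instance (7, 8) is also a counterexample (LHS = ln(15) ≈ 2.708, RHS = ln(7) + ln(8) ≈ 4.025), but it's lexicographically larger.

Answer: (m, n) = (1, 1)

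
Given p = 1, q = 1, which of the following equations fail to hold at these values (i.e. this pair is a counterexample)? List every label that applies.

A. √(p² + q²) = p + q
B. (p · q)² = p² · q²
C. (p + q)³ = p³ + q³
A, C

Evaluating each claim at the given values:
A. LHS = √(2) ≈ 1.414, RHS = 2 → fails here (LHS ≠ RHS)
B. LHS = 1, RHS = 1 → holds here (LHS = RHS)
C. LHS = 8, RHS = 2 → fails here (LHS ≠ RHS)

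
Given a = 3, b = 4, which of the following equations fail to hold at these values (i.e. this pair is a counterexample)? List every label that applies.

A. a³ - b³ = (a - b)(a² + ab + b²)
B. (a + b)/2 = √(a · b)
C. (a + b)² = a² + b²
Evaluating each claim at the given values:
A. LHS = -37, RHS = -37 → holds here (LHS = RHS)
B. LHS = 7/2, RHS = 2·√(3) ≈ 3.464 → fails here (LHS ≠ RHS)
C. LHS = 49, RHS = 25 → fails here (LHS ≠ RHS)

Answer: B, C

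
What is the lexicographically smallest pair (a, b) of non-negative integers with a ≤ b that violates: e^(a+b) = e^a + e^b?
Substituting (0, 0) into the claim:
LHS = e^(0+0) = 1
RHS = e^0 + e^0 = 2

Since LHS ≠ RHS, this pair disproves the claim, and no lexicographically smaller pair (a ≤ b, non-negative integers) does.

For instance (1, 5) is also a counterexample (LHS = e^6 ≈ 403.4, RHS = e + e^5 ≈ 151.1), but it's lexicographically larger.

Answer: (a, b) = (0, 0)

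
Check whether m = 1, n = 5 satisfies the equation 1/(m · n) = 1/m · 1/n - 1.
Fails

Substituting m = 1, n = 5:

LHS = 1/(1 · 5) = 1/5
RHS = 1/1 · 1/5 - 1 = -4/5

LHS ≠ RHS, so the equation does not hold at this point.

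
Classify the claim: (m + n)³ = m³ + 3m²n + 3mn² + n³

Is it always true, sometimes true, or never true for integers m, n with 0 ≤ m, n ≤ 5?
Always true

The identity holds for every pair in the range. For instance at (m, n) = (2, 2): both sides equal 64.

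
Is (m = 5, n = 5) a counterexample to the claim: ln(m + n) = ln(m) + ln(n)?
Yes

Substituting m = 5, n = 5:
LHS = ln(5 + 5) = ln(10) ≈ 2.303
RHS = ln(5) + ln(5) = 2·ln(5) ≈ 3.219

Since LHS ≠ RHS, this pair disproves the claim.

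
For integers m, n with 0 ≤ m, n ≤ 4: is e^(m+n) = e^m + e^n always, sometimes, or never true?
The claim fails for every pair in the range. For instance at (m, n) = (4, 4): LHS = e^8 ≈ 2981, RHS = 2·e^4 ≈ 109.2.

Answer: Never true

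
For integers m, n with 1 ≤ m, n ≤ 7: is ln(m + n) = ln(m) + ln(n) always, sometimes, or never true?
It holds at (m, n) = (2, 2) (both sides equal ln(4) ≈ 1.386), but fails at (m, n) = (7, 2) (LHS = ln(9) ≈ 2.197, RHS = ln(2) + ln(7) ≈ 2.639).

Answer: Sometimes true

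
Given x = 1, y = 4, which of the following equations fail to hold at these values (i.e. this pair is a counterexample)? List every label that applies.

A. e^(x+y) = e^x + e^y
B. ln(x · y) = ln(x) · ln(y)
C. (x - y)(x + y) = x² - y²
A, B

Evaluating each claim at the given values:
A. LHS = e^5 ≈ 148.4, RHS = e + e^4 ≈ 57.32 → fails here (LHS ≠ RHS)
B. LHS = ln(4) ≈ 1.386, RHS = 0 → fails here (LHS ≠ RHS)
C. LHS = -15, RHS = -15 → holds here (LHS = RHS)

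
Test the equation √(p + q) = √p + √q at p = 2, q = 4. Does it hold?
Fails

Substituting p = 2, q = 4:

LHS = √(2 + 4) = √(6) ≈ 2.449
RHS = √2 + √4 = √(2) + 2 ≈ 3.414

LHS ≠ RHS, so the equation does not hold at this point.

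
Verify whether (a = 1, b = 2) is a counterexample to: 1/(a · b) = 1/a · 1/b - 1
Yes

Substituting a = 1, b = 2:
LHS = 1/(1 · 2) = 1/2
RHS = 1/1 · 1/2 - 1 = -1/2

Since LHS ≠ RHS, this pair disproves the claim.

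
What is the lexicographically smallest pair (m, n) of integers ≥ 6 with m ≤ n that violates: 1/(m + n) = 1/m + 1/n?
Substituting (6, 6) into the claim:
LHS = 1/(6 + 6) = 1/12
RHS = 1/6 + 1/6 = 1/3

Since LHS ≠ RHS, this pair disproves the claim, and no lexicographically smaller pair (m ≤ n, integers ≥ 6) does.

For instance (13, 13) is also a counterexample (LHS = 1/26, RHS = 2/13), but it's lexicographically larger.

Answer: (m, n) = (6, 6)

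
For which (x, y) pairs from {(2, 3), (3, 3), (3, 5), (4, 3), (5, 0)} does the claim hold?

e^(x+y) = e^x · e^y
Testing each pair:
(2, 3): LHS = e^5 ≈ 148.4, RHS = e^5 ≈ 148.4 → holds
(3, 3): LHS = e^6 ≈ 403.4, RHS = e^6 ≈ 403.4 → holds
(3, 5): LHS = e^8 ≈ 2981, RHS = e^8 ≈ 2981 → holds
(4, 3): LHS = e^7 ≈ 1097, RHS = e^7 ≈ 1097 → holds
(5, 0): LHS = e^5 ≈ 148.4, RHS = e^5 ≈ 148.4 → holds

Every pair satisfies the claim.

Answer: All pairs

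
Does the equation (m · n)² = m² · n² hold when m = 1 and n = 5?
Substituting m = 1, n = 5:

LHS = (1 · 5)² = 25
RHS = 1² · 5² = 25

LHS = RHS, so the equation holds at this point.

Answer: Holds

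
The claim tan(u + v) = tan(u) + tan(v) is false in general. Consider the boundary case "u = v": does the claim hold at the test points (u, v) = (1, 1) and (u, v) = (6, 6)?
No, fails at both test points

At (1, 1): LHS = tan(2) ≈ -2.185 ≠ RHS = 2·tan(1) ≈ 3.115
At (6, 6): LHS = tan(12) ≈ -0.6359 ≠ RHS = 2·tan(6) ≈ -0.582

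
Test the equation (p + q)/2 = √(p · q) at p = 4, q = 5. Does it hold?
Fails

Substituting p = 4, q = 5:

LHS = (4 + 5)/2 = 9/2
RHS = √(4 · 5) = 2·√(5) ≈ 4.472

LHS ≠ RHS, so the equation does not hold at this point.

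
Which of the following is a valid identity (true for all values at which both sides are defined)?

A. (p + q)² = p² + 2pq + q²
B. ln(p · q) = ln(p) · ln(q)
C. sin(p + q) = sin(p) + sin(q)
A

A: holds — e.g. at (1, 1), both sides equal 4.
B: fails at (4, 6) — LHS = ln(24) ≈ 3.178, RHS = ln(4)·ln(6) ≈ 2.484.
C: fails at (2, 7) — LHS = sin(9) ≈ 0.4121, RHS = sin(7) + sin(2) ≈ 1.566.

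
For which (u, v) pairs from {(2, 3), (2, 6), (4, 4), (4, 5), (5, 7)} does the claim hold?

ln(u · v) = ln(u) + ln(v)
All pairs

Testing each pair:
(2, 3): LHS = ln(6) ≈ 1.792, RHS = ln(2) + ln(3) ≈ 1.792 → holds
(2, 6): LHS = ln(12) ≈ 2.485, RHS = ln(2) + ln(6) ≈ 2.485 → holds
(4, 4): LHS = ln(16) ≈ 2.773, RHS = 2·ln(4) ≈ 2.773 → holds
(4, 5): LHS = ln(20) ≈ 2.996, RHS = ln(4) + ln(5) ≈ 2.996 → holds
(5, 7): LHS = ln(35) ≈ 3.555, RHS = ln(5) + ln(7) ≈ 3.555 → holds

Every pair satisfies the claim.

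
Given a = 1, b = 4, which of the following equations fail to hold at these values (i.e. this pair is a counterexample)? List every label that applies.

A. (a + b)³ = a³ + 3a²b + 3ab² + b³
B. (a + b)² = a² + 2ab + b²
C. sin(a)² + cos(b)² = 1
C

Evaluating each claim at the given values:
A. LHS = 125, RHS = 125 → holds here (LHS = RHS)
B. LHS = 25, RHS = 25 → holds here (LHS = RHS)
C. LHS = cos(4)² + sin(1)² ≈ 1.135, RHS = 1 → fails here (LHS ≠ RHS)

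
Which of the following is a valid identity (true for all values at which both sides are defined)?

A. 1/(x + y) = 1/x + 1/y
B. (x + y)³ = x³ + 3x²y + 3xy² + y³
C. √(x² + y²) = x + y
A: fails at (2, 7) — LHS = 1/9, RHS = 9/14.
B: holds — e.g. at (2, 5), both sides equal 343.
C: fails at (3, 3) — LHS = 3·√(2) ≈ 4.243, RHS = 6.

Answer: B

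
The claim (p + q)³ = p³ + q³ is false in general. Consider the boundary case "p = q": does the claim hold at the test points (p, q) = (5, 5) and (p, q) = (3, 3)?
No, fails at both test points

At (5, 5): LHS = 1000 ≠ RHS = 250
At (3, 3): LHS = 216 ≠ RHS = 54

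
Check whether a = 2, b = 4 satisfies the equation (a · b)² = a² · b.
Fails

Substituting a = 2, b = 4:

LHS = (2 · 4)² = 64
RHS = 2² · 4 = 16

LHS ≠ RHS, so the equation does not hold at this point.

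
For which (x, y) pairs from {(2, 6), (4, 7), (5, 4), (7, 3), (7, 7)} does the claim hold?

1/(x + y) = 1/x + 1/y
None

Testing each pair:
(2, 6): LHS = 1/8, RHS = 2/3 → fails
(4, 7): LHS = 1/11, RHS = 11/28 → fails
(5, 4): LHS = 1/9, RHS = 9/20 → fails
(7, 3): LHS = 1/10, RHS = 10/21 → fails
(7, 7): LHS = 1/14, RHS = 2/7 → fails

No pair satisfies the claim.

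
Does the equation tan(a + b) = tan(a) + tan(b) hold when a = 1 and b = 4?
Substituting a = 1, b = 4:

LHS = tan(1 + 4) = tan(5) ≈ -3.381
RHS = tan(1) + tan(4) ≈ 2.715

LHS ≠ RHS, so the equation does not hold at this point.

Answer: Fails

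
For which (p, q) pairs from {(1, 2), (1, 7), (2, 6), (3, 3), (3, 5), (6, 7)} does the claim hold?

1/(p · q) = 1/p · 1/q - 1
Testing each pair:
(1, 2): LHS = 1/2, RHS = -1/2 → fails
(1, 7): LHS = 1/7, RHS = -6/7 → fails
(2, 6): LHS = 1/12, RHS = -11/12 → fails
(3, 3): LHS = 1/9, RHS = -8/9 → fails
(3, 5): LHS = 1/15, RHS = -14/15 → fails
(6, 7): LHS = 1/42, RHS = -41/42 → fails

No pair satisfies the claim.

Answer: None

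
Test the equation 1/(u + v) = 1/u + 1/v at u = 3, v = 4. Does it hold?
Fails

Substituting u = 3, v = 4:

LHS = 1/(3 + 4) = 1/7
RHS = 1/3 + 1/4 = 7/12

LHS ≠ RHS, so the equation does not hold at this point.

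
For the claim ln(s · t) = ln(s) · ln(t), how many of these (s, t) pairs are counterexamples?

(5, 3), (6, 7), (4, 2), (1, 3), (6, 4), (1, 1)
5

Testing each pair:
(5, 3): LHS = ln(15) ≈ 2.708, RHS = ln(3)·ln(5) ≈ 1.768 → counterexample
(6, 7): LHS = ln(42) ≈ 3.738, RHS = ln(6)·ln(7) ≈ 3.487 → counterexample
(4, 2): LHS = ln(8) ≈ 2.079, RHS = ln(2)·ln(4) ≈ 0.9609 → counterexample
(1, 3): LHS = ln(3) ≈ 1.099, RHS = 0 → counterexample
(6, 4): LHS = ln(24) ≈ 3.178, RHS = ln(4)·ln(6) ≈ 2.484 → counterexample
(1, 1): LHS = 0, RHS = 0 → satisfies claim

That makes 5 counterexamples.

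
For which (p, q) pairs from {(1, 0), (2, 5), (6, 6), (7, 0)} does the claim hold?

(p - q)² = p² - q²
(1, 0), (6, 6), (7, 0)

Testing each pair:
(1, 0): LHS = 1, RHS = 1 → holds
(2, 5): LHS = 9, RHS = -21 → fails
(6, 6): LHS = 0, RHS = 0 → holds
(7, 0): LHS = 49, RHS = 49 → holds

3 of 4 pairs satisfy the claim.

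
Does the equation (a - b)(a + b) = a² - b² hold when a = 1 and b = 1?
Holds

Substituting a = 1, b = 1:

LHS = (1 - 1)(1 + 1) = 0
RHS = 1² - 1² = 0

LHS = RHS, so the equation holds at this point.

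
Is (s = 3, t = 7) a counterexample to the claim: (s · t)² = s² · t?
Yes

Substituting s = 3, t = 7:
LHS = (3 · 7)² = 441
RHS = 3² · 7 = 63

Since LHS ≠ RHS, this pair disproves the claim.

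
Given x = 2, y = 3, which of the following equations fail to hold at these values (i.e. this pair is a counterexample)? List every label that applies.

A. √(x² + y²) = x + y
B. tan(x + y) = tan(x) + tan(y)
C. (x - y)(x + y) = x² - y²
A, B

Evaluating each claim at the given values:
A. LHS = √(13) ≈ 3.606, RHS = 5 → fails here (LHS ≠ RHS)
B. LHS = tan(5) ≈ -3.381, RHS = tan(2) + tan(3) ≈ -2.328 → fails here (LHS ≠ RHS)
C. LHS = -5, RHS = -5 → holds here (LHS = RHS)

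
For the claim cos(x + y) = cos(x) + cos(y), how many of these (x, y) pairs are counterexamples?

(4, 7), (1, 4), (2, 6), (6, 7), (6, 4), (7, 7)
6

Testing each pair:
(4, 7): LHS = cos(11) ≈ 0.004426, RHS = cos(4) + cos(7) ≈ 0.1003 → counterexample
(1, 4): LHS = cos(5) ≈ 0.2837, RHS = cos(4) + cos(1) ≈ -0.1133 → counterexample
(2, 6): LHS = cos(8) ≈ -0.1455, RHS = cos(2) + cos(6) ≈ 0.544 → counterexample
(6, 7): LHS = cos(13) ≈ 0.9074, RHS = cos(7) + cos(6) ≈ 1.714 → counterexample
(6, 4): LHS = cos(10) ≈ -0.8391, RHS = cos(4) + cos(6) ≈ 0.3065 → counterexample
(7, 7): LHS = cos(14) ≈ 0.1367, RHS = 2·cos(7) ≈ 1.508 → counterexample

That makes 6 counterexamples.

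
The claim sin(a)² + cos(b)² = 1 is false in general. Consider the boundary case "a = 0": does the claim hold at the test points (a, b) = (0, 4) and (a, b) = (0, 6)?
At (0, 4): LHS = cos(4)² ≈ 0.4272 ≠ RHS = 1
At (0, 6): LHS = cos(6)² ≈ 0.9219 ≠ RHS = 1

Answer: No, fails at both test points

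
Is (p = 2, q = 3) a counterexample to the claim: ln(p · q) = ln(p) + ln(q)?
Substituting p = 2, q = 3:
LHS = ln(2 · 3) = ln(6) ≈ 1.792
RHS = ln(2) + ln(3) ≈ 1.792

The sides agree, so this pair does not disprove the claim.

Answer: No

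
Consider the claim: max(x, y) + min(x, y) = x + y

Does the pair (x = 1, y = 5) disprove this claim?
Substituting x = 1, y = 5:
LHS = max(1, 5) + min(1, 5) = 6
RHS = 1 + 5 = 6

The sides agree, so this pair does not disprove the claim.

Answer: No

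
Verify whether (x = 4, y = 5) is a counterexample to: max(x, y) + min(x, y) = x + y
No

Substituting x = 4, y = 5:
LHS = max(4, 5) + min(4, 5) = 9
RHS = 4 + 5 = 9

The sides agree, so this pair does not disprove the claim.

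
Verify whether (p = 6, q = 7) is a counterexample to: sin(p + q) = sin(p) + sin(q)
Yes

Substituting p = 6, q = 7:
LHS = sin(6 + 7) = sin(13) ≈ 0.4202
RHS = sin(6) + sin(7) ≈ 0.3776

Since LHS ≠ RHS, this pair disproves the claim.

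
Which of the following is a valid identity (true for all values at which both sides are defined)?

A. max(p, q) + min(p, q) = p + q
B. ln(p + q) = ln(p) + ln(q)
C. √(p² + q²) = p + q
A

A: holds — e.g. at (6, 7), both sides equal 13.
B: fails at (5, 8) — LHS = ln(13) ≈ 2.565, RHS = ln(5) + ln(8) ≈ 3.689.
C: fails at (6, 7) — LHS = √(85) ≈ 9.22, RHS = 13.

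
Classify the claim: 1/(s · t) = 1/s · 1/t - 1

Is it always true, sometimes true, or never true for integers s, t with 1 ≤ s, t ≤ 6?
Never true

The claim fails for every pair in the range. For instance at (s, t) = (5, 2): LHS = 1/10, RHS = -9/10.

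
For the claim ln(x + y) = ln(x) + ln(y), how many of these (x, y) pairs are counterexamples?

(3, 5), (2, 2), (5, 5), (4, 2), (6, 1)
Testing each pair:
(3, 5): LHS = ln(8) ≈ 2.079, RHS = ln(3) + ln(5) ≈ 2.708 → counterexample
(2, 2): LHS = ln(4) ≈ 1.386, RHS = 2·ln(2) ≈ 1.386 → satisfies claim
(5, 5): LHS = ln(10) ≈ 2.303, RHS = 2·ln(5) ≈ 3.219 → counterexample
(4, 2): LHS = ln(6) ≈ 1.792, RHS = ln(2) + ln(4) ≈ 2.079 → counterexample
(6, 1): LHS = ln(7) ≈ 1.946, RHS = ln(6) ≈ 1.792 → counterexample

That makes 4 counterexamples.

Answer: 4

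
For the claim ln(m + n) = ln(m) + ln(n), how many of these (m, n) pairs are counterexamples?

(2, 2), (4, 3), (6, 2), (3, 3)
Testing each pair:
(2, 2): LHS = ln(4) ≈ 1.386, RHS = 2·ln(2) ≈ 1.386 → satisfies claim
(4, 3): LHS = ln(7) ≈ 1.946, RHS = ln(3) + ln(4) ≈ 2.485 → counterexample
(6, 2): LHS = ln(8) ≈ 2.079, RHS = ln(2) + ln(6) ≈ 2.485 → counterexample
(3, 3): LHS = ln(6) ≈ 1.792, RHS = 2·ln(3) ≈ 2.197 → counterexample

That makes 3 counterexamples.

Answer: 3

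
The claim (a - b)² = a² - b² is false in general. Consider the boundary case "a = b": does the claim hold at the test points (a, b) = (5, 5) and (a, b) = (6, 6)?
At (5, 5): LHS = 0, RHS = 0 → equal
At (6, 6): LHS = 0, RHS = 0 → equal

So the claim does hold at both of these boundary points, even though it is not an identity.

Answer: Yes, holds at both test points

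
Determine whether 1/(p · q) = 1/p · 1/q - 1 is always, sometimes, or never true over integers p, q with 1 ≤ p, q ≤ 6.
Never true

The claim fails for every pair in the range. For instance at (p, q) = (2, 3): LHS = 1/6, RHS = -5/6.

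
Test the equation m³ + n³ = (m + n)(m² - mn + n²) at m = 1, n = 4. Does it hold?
Substituting m = 1, n = 4:

LHS = 1³ + 4³ = 65
RHS = (1 + 4)(1² - 1·4 + 4²) = 65

LHS = RHS, so the equation holds at this point.

Answer: Holds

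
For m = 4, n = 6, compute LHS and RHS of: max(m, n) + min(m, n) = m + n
LHS = max(4, 6) + min(4, 6) = 10
RHS = 4 + 6 = 10

LHS = RHS: the two sides agree.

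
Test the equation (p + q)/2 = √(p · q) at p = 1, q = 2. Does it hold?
Substituting p = 1, q = 2:

LHS = (1 + 2)/2 = 3/2
RHS = √(1 · 2) = √(2) ≈ 1.414

LHS ≠ RHS, so the equation does not hold at this point.

Answer: Fails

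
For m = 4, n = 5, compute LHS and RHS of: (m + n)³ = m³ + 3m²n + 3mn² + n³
LHS = (4 + 5)³ = 729
RHS = 4³ + 3·4²·5 + 3·4·5² + 5³ = 729

LHS = RHS: the two sides agree.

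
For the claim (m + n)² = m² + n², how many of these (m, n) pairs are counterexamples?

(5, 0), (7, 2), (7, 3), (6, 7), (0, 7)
Testing each pair:
(5, 0): LHS = 25, RHS = 25 → satisfies claim
(7, 2): LHS = 81, RHS = 53 → counterexample
(7, 3): LHS = 100, RHS = 58 → counterexample
(6, 7): LHS = 169, RHS = 85 → counterexample
(0, 7): LHS = 49, RHS = 49 → satisfies claim

That makes 3 counterexamples.

Answer: 3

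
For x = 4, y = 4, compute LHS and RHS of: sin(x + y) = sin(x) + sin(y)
LHS = sin(4 + 4) = sin(8) ≈ 0.9894
RHS = sin(4) + sin(4) = 2·sin(4) ≈ -1.514

LHS ≠ RHS (they differ by about 2.503), so the equation does not hold here.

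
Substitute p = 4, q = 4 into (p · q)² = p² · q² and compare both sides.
LHS = (4 · 4)² = 256
RHS = 4² · 4² = 256

LHS = RHS: the two sides agree.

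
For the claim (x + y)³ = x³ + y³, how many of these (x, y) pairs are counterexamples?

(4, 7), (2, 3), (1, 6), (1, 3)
Testing each pair:
(4, 7): LHS = 1331, RHS = 407 → counterexample
(2, 3): LHS = 125, RHS = 35 → counterexample
(1, 6): LHS = 343, RHS = 217 → counterexample
(1, 3): LHS = 64, RHS = 28 → counterexample

That makes 4 counterexamples.

Answer: 4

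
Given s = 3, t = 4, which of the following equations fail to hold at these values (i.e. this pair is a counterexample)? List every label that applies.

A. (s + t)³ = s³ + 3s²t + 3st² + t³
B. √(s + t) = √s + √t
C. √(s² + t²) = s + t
Evaluating each claim at the given values:
A. LHS = 343, RHS = 343 → holds here (LHS = RHS)
B. LHS = √(7) ≈ 2.646, RHS = √(3) + 2 ≈ 3.732 → fails here (LHS ≠ RHS)
C. LHS = 5, RHS = 7 → fails here (LHS ≠ RHS)

Answer: B, C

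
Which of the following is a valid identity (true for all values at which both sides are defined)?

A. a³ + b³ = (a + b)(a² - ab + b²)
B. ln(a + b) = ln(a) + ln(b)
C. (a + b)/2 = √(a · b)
A

A: holds — e.g. at (3, 5), both sides equal 152.
B: fails at (2, 5) — LHS = ln(7) ≈ 1.946, RHS = ln(2) + ln(5) ≈ 2.303.
C: fails at (2, 5) — LHS = 7/2, RHS = √(10) ≈ 3.162.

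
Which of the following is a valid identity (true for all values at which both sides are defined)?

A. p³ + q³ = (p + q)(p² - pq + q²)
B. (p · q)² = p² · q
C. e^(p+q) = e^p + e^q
A

A: holds — e.g. at (2, 4), both sides equal 72.
B: fails at (2, 5) — LHS = 100, RHS = 20.
C: fails at (3, 4) — LHS = e^7 ≈ 1097, RHS = e^3 + e^4 ≈ 74.68.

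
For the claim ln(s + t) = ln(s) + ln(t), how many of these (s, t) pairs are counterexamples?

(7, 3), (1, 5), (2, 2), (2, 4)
Testing each pair:
(7, 3): LHS = ln(10) ≈ 2.303, RHS = ln(3) + ln(7) ≈ 3.045 → counterexample
(1, 5): LHS = ln(6) ≈ 1.792, RHS = ln(5) ≈ 1.609 → counterexample
(2, 2): LHS = ln(4) ≈ 1.386, RHS = 2·ln(2) ≈ 1.386 → satisfies claim
(2, 4): LHS = ln(6) ≈ 1.792, RHS = ln(2) + ln(4) ≈ 2.079 → counterexample

That makes 3 counterexamples.

Answer: 3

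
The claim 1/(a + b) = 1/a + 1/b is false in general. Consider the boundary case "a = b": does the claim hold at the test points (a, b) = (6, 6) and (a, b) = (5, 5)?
At (6, 6): LHS = 1/12 ≠ RHS = 1/3
At (5, 5): LHS = 1/10 ≠ RHS = 2/5

Answer: No, fails at both test points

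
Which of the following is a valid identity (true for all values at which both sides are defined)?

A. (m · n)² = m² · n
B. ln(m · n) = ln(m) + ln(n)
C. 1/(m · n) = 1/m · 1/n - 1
A: fails at (1, 4) — LHS = 16, RHS = 4.
B: holds — e.g. at (5, 5), both sides equal ln(25) ≈ 3.219.
C: fails at (1, 1) — LHS = 1, RHS = 0.

Answer: B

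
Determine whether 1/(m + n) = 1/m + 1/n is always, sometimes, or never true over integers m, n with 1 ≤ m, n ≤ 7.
Never true

The claim fails for every pair in the range. For instance at (m, n) = (3, 6): LHS = 1/9, RHS = 1/2.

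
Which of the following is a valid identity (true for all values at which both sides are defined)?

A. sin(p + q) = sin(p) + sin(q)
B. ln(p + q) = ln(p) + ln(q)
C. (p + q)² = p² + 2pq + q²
C

A: fails at (3, 3) — LHS = sin(6) ≈ -0.2794, RHS = 2·sin(3) ≈ 0.2822.
B: fails at (6, 7) — LHS = ln(13) ≈ 2.565, RHS = ln(6) + ln(7) ≈ 3.738.
C: holds — e.g. at (1, 5), both sides equal 36.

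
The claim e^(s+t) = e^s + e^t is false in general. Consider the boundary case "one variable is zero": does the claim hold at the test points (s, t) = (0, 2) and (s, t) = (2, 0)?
At (0, 2): LHS = e^2 ≈ 7.389 ≠ RHS = 1 + e^2 ≈ 8.389
At (2, 0): LHS = e^2 ≈ 7.389 ≠ RHS = 1 + e^2 ≈ 8.389

Answer: No, fails at both test points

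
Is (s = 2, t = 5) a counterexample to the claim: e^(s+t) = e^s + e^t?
Substituting s = 2, t = 5:
LHS = e^(2+5) = e^7 ≈ 1097
RHS = e^2 + e^5 ≈ 155.8

Since LHS ≠ RHS, this pair disproves the claim.

Answer: Yes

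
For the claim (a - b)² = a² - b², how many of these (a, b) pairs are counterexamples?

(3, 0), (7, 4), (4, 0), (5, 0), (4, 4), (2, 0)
1

Testing each pair:
(3, 0): LHS = 9, RHS = 9 → satisfies claim
(7, 4): LHS = 9, RHS = 33 → counterexample
(4, 0): LHS = 16, RHS = 16 → satisfies claim
(5, 0): LHS = 25, RHS = 25 → satisfies claim
(4, 4): LHS = 0, RHS = 0 → satisfies claim
(2, 0): LHS = 4, RHS = 4 → satisfies claim

That makes 1 counterexample.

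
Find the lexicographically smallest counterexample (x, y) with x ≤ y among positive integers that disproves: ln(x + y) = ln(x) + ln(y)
Substituting (1, 1) into the claim:
LHS = ln(1 + 1) = ln(2) ≈ 0.6931
RHS = ln(1) + ln(1) = 0

Since LHS ≠ RHS, this pair disproves the claim, and no lexicographically smaller pair (x ≤ y, positive integers) does.

For instance (4, 7) is also a counterexample (LHS = ln(11) ≈ 2.398, RHS = ln(4) + ln(7) ≈ 3.332), but it's lexicographically larger.

Answer: (x, y) = (1, 1)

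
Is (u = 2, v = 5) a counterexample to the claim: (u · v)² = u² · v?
Substituting u = 2, v = 5:
LHS = (2 · 5)² = 100
RHS = 2² · 5 = 20

Since LHS ≠ RHS, this pair disproves the claim.

Answer: Yes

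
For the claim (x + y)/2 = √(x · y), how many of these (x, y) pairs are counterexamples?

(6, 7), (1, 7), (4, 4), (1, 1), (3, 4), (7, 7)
3

Testing each pair:
(6, 7): LHS = 13/2, RHS = √(42) ≈ 6.481 → counterexample
(1, 7): LHS = 4, RHS = √(7) ≈ 2.646 → counterexample
(4, 4): LHS = 4, RHS = 4 → satisfies claim
(1, 1): LHS = 1, RHS = 1 → satisfies claim
(3, 4): LHS = 7/2, RHS = 2·√(3) ≈ 3.464 → counterexample
(7, 7): LHS = 7, RHS = 7 → satisfies claim

That makes 3 counterexamples.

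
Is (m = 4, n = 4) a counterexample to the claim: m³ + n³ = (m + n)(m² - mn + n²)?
No

Substituting m = 4, n = 4:
LHS = 4³ + 4³ = 128
RHS = (4 + 4)(4² - 4·4 + 4²) = 128

The sides agree, so this pair does not disprove the claim.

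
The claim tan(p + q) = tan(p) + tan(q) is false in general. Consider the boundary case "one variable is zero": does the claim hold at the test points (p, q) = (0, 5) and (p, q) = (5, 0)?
Yes, holds at both test points

At (0, 5): LHS = tan(5) ≈ -3.381, RHS = tan(5) ≈ -3.381 → equal
At (5, 0): LHS = tan(5) ≈ -3.381, RHS = tan(5) ≈ -3.381 → equal

So the claim does hold at both of these boundary points, even though it is not an identity.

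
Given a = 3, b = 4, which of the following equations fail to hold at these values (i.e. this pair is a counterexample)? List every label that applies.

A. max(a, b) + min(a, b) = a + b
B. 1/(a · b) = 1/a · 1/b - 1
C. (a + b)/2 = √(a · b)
B, C

Evaluating each claim at the given values:
A. LHS = 7, RHS = 7 → holds here (LHS = RHS)
B. LHS = 1/12, RHS = -11/12 → fails here (LHS ≠ RHS)
C. LHS = 7/2, RHS = 2·√(3) ≈ 3.464 → fails here (LHS ≠ RHS)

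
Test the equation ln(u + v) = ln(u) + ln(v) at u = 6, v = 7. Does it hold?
Fails

Substituting u = 6, v = 7:

LHS = ln(6 + 7) = ln(13) ≈ 2.565
RHS = ln(6) + ln(7) ≈ 3.738

LHS ≠ RHS, so the equation does not hold at this point.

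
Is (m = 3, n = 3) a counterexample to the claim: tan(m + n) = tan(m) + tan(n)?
Substituting m = 3, n = 3:
LHS = tan(3 + 3) = tan(6) ≈ -0.291
RHS = tan(3) + tan(3) = 2·tan(3) ≈ -0.2851

Since LHS ≠ RHS, this pair disproves the claim.

Answer: Yes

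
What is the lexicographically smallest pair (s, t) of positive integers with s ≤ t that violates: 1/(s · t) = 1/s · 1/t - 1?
Substituting (1, 1) into the claim:
LHS = 1/(1 · 1) = 1
RHS = 1/1 · 1/1 - 1 = 0

Since LHS ≠ RHS, this pair disproves the claim, and no lexicographically smaller pair (s ≤ t, positive integers) does.

For instance (6, 6) is also a counterexample (LHS = 1/36, RHS = -35/36), but it's lexicographically larger.

Answer: (s, t) = (1, 1)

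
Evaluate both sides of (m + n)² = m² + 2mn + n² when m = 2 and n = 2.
LHS = (2 + 2)² = 16
RHS = 2² + 2·2·2 + 2² = 16

LHS = RHS: the two sides agree.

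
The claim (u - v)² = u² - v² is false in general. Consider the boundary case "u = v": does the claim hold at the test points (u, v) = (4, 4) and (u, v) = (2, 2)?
At (4, 4): LHS = 0, RHS = 0 → equal
At (2, 2): LHS = 0, RHS = 0 → equal

So the claim does hold at both of these boundary points, even though it is not an identity.

Answer: Yes, holds at both test points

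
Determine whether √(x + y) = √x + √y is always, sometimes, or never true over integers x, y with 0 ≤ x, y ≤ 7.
It holds at (x, y) = (0, 4) (both sides equal 2), but fails at (x, y) = (3, 7) (LHS = √(10) ≈ 3.162, RHS = √(3) + √(7) ≈ 4.378).

Answer: Sometimes true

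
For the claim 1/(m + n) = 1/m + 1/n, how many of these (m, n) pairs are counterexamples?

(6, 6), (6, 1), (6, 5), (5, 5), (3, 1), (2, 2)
6

Testing each pair:
(6, 6): LHS = 1/12, RHS = 1/3 → counterexample
(6, 1): LHS = 1/7, RHS = 7/6 → counterexample
(6, 5): LHS = 1/11, RHS = 11/30 → counterexample
(5, 5): LHS = 1/10, RHS = 2/5 → counterexample
(3, 1): LHS = 1/4, RHS = 4/3 → counterexample
(2, 2): LHS = 1/4, RHS = 1 → counterexample

That makes 6 counterexamples.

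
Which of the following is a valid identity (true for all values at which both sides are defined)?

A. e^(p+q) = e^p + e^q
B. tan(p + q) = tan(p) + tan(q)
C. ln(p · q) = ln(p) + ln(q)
C

A: fails at (3, 3) — LHS = e^6 ≈ 403.4, RHS = 2·e^3 ≈ 40.17.
B: fails at (1, 5) — LHS = tan(6) ≈ -0.291, RHS = tan(5) + tan(1) ≈ -1.823.
C: holds — e.g. at (3, 4), both sides equal ln(12) ≈ 2.485.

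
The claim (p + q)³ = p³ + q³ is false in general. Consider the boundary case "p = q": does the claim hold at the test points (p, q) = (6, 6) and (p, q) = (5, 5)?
At (6, 6): LHS = 1728 ≠ RHS = 432
At (5, 5): LHS = 1000 ≠ RHS = 250

Answer: No, fails at both test points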